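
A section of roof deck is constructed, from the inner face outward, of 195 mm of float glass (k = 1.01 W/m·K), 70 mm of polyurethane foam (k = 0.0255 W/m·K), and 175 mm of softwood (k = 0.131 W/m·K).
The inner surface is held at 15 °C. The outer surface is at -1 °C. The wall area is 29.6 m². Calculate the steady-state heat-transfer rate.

Thermal resistances in series:
R_float glass = L/(kA) = 0.195/(1.01×29.6) = 0.006523 K/W
R_polyurethane foam = L/(kA) = 0.07/(0.0255×29.6) = 0.09274 K/W
R_softwood = L/(kA) = 0.175/(0.131×29.6) = 0.04513 K/W
R_total = 0.1444 K/W
Q = ΔT / R_total = 16 / 0.1444

Q ≈ 111 W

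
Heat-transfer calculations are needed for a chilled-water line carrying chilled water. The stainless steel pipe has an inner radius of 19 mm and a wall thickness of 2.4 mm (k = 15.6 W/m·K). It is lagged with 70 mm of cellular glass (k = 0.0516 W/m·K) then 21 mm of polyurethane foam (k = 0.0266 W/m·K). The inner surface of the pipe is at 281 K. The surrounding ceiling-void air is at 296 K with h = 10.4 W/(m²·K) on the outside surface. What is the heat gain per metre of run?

Treating each annulus and film as a series resistance:
R_stainless steel pipe wall = ln(21.4/19)/(2π×15.6×1) = 0.001214 K/W
R_cellular glass = ln(91.4/21.4)/(2π×0.0516×1) = 4.478 K/W
R_polyurethane foam = ln(112.4/91.4)/(2π×0.0266×1) = 1.237 K/W
R_outer film = 1/(h_o·2πr_oL) = 1/(10.4×2π×0.1124×1) = 0.1362 K/W
R_total = 5.853 K/W
Q = ΔT/R_total = 15/5.853

q′ ≈ 2.56 W/m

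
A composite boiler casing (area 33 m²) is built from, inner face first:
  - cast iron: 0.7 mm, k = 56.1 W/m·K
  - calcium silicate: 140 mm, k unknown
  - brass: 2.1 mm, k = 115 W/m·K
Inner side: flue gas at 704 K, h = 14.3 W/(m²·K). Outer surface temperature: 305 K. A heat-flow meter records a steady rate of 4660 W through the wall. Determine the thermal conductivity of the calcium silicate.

Thermal resistances in series:
R_inner film = 1/(h_i·A) = 1/(14.3×33) = 0.002119 K/W
R_cast iron = L/(kA) = 0.0007/(56.1×33) = 3.781×10^-7 K/W
R_brass = L/(kA) = 0.0021/(115×33) = 5.534×10^-7 K/W
Sum of known resistances R_other = 0.00212 K/W
Total R = ΔT/Q = 399/4660 = 0.08562 K/W
R_calcium silicate = R_total − R_other = 0.0835 K/W
k = L/(R·A) = 0.14/(0.0835×33)

k ≈ 0.0508 W/(m·K)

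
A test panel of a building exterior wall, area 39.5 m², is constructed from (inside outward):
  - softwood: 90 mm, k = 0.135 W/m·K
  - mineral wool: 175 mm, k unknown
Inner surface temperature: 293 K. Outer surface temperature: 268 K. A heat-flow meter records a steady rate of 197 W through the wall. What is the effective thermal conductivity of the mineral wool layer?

Thermal resistances in series:
R_softwood = L/(kA) = 0.09/(0.135×39.5) = 0.01688 K/W
Sum of known resistances R_other = 0.01688 K/W
Total R = ΔT/Q = 25/197 = 0.1269 K/W
R_mineral wool = R_total − R_other = 0.11 K/W
k = L/(R·A) = 0.175/(0.11×39.5)

k ≈ 0.0403 W/(m·K)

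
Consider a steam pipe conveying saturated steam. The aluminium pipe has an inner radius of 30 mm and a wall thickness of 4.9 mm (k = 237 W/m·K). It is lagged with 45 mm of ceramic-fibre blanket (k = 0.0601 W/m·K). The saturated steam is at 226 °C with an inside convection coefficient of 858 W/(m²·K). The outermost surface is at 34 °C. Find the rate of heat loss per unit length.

For a radial system each layer contributes R = ln(r_out/r_in)/(2πkL); films add R = 1/(hA).
R_inner film = 1/(h_i·2πr₁L) = 1/(858×2π×0.03×1) = 0.006183 K/W
R_aluminium pipe wall = ln(34.9/30)/(2π×237×1) = 1.016×10^-4 K/W
R_ceramic-fibre blanket = ln(79.9/34.9)/(2π×0.0601×1) = 2.193 K/W
R_total = 2.2 K/W
Q = ΔT/R_total = 192/2.2

q′ ≈ 87.3 W/m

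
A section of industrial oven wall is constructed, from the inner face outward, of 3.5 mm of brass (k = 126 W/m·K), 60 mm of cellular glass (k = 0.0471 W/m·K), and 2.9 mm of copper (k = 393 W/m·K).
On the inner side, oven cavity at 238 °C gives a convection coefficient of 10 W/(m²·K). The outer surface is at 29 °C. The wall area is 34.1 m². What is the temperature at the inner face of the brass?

Using the resistance-network approach (series):
R_inner film = 1/(h_i·A) = 1/(10×34.1) = 0.002933 K/W
R_brass = L/(kA) = 0.0035/(126×34.1) = 8.146×10^-7 K/W
R_cellular glass = L/(kA) = 0.06/(0.0471×34.1) = 0.03736 K/W
R_copper = L/(kA) = 0.0029/(393×34.1) = 2.164×10^-7 K/W
R_total = 0.04029 K/W;  Q = ΔT/R_total = 209/0.04029 = 5187 W
T_interface = T_inner − Q·ΣR(inner→interface) = 238 − 5190×0.002933

T ≈ 223 °C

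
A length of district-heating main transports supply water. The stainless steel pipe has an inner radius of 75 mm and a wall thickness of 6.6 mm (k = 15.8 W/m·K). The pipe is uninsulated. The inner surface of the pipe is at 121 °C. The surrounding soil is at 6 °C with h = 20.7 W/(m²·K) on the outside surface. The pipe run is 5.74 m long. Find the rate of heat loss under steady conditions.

Radial resistances (cylindrical: R_cond = ln(r_o/r_i)/(2πkL), R_conv = 1/(h·2πrL)):
R_stainless steel pipe wall = ln(81.6/75)/(2π×15.8×5.74) = 1.48×10^-4 K/W
R_outer film = 1/(h_o·2πr_oL) = 1/(20.7×2π×0.0816×5.74) = 0.01642 K/W
R_total = 0.01656 K/W
Q = ΔT/R_total = 115/0.01656

Q ≈ 6940 W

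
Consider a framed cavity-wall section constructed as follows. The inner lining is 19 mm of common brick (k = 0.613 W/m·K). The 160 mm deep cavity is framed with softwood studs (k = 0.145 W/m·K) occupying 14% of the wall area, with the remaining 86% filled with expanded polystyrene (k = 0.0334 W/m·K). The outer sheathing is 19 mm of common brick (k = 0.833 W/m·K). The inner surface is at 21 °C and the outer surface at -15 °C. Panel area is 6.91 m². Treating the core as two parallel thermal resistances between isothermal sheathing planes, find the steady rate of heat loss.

Q ≈ 75 W

Sheathing layers in series; stud and cavity paths in parallel between them.
R_inner = 0.019/(0.613×6.91) = 0.004486 K/W
R_stud  = 0.16/(0.145×0.14×6.91) = 1.141 K/W
R_cav   = 0.16/(0.0334×0.86×6.91) = 0.8061 K/W
1/R_core = 1/R_stud + 1/R_cav → R_core = 0.4723 K/W
R_outer = 0.019/(0.833×6.91) = 0.003301 K/W
R_total = 0.4801 K/W
Q = ΔT/R_total = 36/0.4801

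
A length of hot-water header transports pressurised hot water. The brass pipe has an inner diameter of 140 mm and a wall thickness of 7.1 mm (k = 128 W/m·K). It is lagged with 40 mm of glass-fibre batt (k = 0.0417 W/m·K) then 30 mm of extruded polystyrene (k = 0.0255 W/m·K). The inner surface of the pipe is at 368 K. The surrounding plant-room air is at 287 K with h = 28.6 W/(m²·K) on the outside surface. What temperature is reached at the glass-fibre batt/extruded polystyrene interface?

Treating each annulus and film as a series resistance:
R_brass pipe wall = ln(77.1/70)/(2π×128×1) = 1.201×10^-4 K/W
R_glass-fibre batt = ln(117.1/77.1)/(2π×0.0417×1) = 1.595 K/W
R_extruded polystyrene = ln(147.1/117.1)/(2π×0.0255×1) = 1.424 K/W
R_outer film = 1/(h_o·2πr_oL) = 1/(28.6×2π×0.1471×1) = 0.03783 K/W
R_total = 3.057 K/W
Q = ΔT/R_total = 81/3.057
Q = 26.5 W/m
T_interface = T_inner − Q·ΣR(inner→interface) = 368 − 26.5×1.595

T ≈ 326 K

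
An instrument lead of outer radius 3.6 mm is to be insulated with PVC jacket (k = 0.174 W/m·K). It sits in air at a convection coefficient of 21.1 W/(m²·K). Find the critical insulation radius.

For a cylinder r_cr = k/h = 0.174/21.1
r_cr = 8.25 mm; since the bare radius (3.6 mm) is below r_cr, adding a thin layer of insulation will *increase* heat loss.

r_cr ≈ 8.25 mm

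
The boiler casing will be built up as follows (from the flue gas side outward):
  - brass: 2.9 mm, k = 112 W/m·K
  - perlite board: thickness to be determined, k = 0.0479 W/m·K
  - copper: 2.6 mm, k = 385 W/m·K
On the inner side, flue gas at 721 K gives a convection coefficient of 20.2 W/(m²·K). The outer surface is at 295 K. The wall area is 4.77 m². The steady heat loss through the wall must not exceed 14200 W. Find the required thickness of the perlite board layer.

L ≈ 4.48 mm

Series thermal resistances:
R_inner film = 1/(h_i·A) = 1/(20.2×4.77) = 0.01038 K/W
R_brass = L/(kA) = 0.0029/(112×4.77) = 5.428×10^-6 K/W
R_copper = L/(kA) = 0.0026/(385×4.77) = 1.416×10^-6 K/W
Sum of the known resistances R_other = 0.01039 K/W
Required total resistance R_tot = ΔT/Q_allow = 426/14200 = 0.03 K/W
R_perlite board = R_tot − R_other = 0.01961 K/W
L = R·k·A = 0.01961×0.0479×4.77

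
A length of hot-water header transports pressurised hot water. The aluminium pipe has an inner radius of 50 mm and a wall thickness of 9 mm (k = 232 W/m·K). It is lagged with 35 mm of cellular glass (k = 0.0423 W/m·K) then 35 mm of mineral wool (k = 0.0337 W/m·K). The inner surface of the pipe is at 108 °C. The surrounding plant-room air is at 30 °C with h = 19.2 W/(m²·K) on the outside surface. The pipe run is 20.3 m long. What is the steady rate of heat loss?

Q ≈ 478 W

Treating each annulus and film as a series resistance:
R_aluminium pipe wall = ln(59/50)/(2π×232×20.3) = 5.593×10^-6 K/W
R_cellular glass = ln(94/59)/(2π×0.0423×20.3) = 0.08633 K/W
R_mineral wool = ln(129/94)/(2π×0.0337×20.3) = 0.07364 K/W
R_outer film = 1/(h_o·2πr_oL) = 1/(19.2×2π×0.129×20.3) = 0.003165 K/W
R_total = 0.1631 K/W
Q = ΔT/R_total = 78/0.1631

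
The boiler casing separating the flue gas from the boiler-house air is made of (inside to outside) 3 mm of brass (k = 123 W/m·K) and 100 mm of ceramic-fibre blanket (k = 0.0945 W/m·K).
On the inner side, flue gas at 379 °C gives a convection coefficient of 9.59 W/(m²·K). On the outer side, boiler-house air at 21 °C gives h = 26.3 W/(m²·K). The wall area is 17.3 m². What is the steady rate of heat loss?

Q ≈ 5160 W

Using the resistance-network approach (series):
R_inner film = 1/(h_i·A) = 1/(9.59×17.3) = 0.006027 K/W
R_brass = L/(kA) = 0.003/(123×17.3) = 1.41×10^-6 K/W
R_ceramic-fibre blanket = L/(kA) = 0.1/(0.0945×17.3) = 0.06117 K/W
R_outer film = 1/(h_o·A) = 1/(26.3×17.3) = 0.002198 K/W
R_total = 0.06939 K/W
Q = ΔT / R_total = 358 / 0.06939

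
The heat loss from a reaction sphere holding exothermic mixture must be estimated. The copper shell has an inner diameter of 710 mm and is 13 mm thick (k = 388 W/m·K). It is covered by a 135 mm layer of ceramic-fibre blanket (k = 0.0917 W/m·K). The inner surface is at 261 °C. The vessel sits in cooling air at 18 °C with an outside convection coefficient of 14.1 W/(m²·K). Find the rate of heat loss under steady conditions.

Q ≈ 371 W

Radial (spherical) resistances in series:
R_copper shell = (1/0.355 − 1/0.368)/(4π×388) = 2.041×10^-5 K/W
R_ceramic-fibre blanket = (1/0.368 − 1/0.503)/(4π×0.0917) = 0.6329 K/W
R_outer film = 1/(h·4πr_o²) = 1/(14.1×4π×0.503²) = 0.02231 K/W
R_total = 0.6552 K/W
Q = ΔT/R_total = 243/0.6552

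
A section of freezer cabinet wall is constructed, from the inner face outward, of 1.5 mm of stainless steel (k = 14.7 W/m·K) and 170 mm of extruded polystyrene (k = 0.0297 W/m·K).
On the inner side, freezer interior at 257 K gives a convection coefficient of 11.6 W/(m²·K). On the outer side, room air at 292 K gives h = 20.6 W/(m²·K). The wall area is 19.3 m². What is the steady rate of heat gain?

Q ≈ 115 W

Using the resistance-network approach (series):
R_inner film = 1/(h_i·A) = 1/(11.6×19.3) = 0.004467 K/W
R_stainless steel = L/(kA) = 0.0015/(14.7×19.3) = 5.287×10^-6 K/W
R_extruded polystyrene = L/(kA) = 0.17/(0.0297×19.3) = 0.2966 K/W
R_outer film = 1/(h_o·A) = 1/(20.6×19.3) = 0.002515 K/W
R_total = 0.3036 K/W
Q = ΔT / R_total = 35 / 0.3036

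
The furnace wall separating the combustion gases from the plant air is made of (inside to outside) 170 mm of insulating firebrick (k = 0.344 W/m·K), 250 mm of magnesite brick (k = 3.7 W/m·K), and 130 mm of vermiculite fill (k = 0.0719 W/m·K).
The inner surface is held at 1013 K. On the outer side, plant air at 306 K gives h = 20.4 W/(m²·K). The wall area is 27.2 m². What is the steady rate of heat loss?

Using the resistance-network approach (series):
R_insulating firebrick = L/(kA) = 0.17/(0.344×27.2) = 0.01817 K/W
R_magnesite brick = L/(kA) = 0.25/(3.7×27.2) = 0.002484 K/W
R_vermiculite fill = L/(kA) = 0.13/(0.0719×27.2) = 0.06647 K/W
R_outer film = 1/(h_o·A) = 1/(20.4×27.2) = 0.001802 K/W
R_total = 0.08893 K/W
Q = ΔT / R_total = 707 / 0.08893

Q ≈ 7950 W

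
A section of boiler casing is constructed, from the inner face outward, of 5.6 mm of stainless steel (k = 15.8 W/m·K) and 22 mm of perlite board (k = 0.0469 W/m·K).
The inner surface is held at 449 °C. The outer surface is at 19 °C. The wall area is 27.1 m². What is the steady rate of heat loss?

Q ≈ 24800 W

Treating each layer as a thermal resistance in series:
R_stainless steel = L/(kA) = 0.0056/(15.8×27.1) = 1.308×10^-5 K/W
R_perlite board = L/(kA) = 0.022/(0.0469×27.1) = 0.01731 K/W
R_total = 0.01732 K/W
Q = ΔT / R_total = 430 / 0.01732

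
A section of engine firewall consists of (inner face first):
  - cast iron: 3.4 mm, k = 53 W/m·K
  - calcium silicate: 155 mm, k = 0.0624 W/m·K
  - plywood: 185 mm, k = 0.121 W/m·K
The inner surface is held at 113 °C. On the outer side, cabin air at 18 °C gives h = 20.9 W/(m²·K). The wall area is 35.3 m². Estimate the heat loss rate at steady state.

Thermal resistances in series:
R_cast iron = L/(kA) = 0.0034/(53×35.3) = 1.817×10^-6 K/W
R_calcium silicate = L/(kA) = 0.155/(0.0624×35.3) = 0.07037 K/W
R_plywood = L/(kA) = 0.185/(0.121×35.3) = 0.04331 K/W
R_outer film = 1/(h_o·A) = 1/(20.9×35.3) = 0.001355 K/W
R_total = 0.115 K/W
Q = ΔT / R_total = 95 / 0.115

Q ≈ 826 W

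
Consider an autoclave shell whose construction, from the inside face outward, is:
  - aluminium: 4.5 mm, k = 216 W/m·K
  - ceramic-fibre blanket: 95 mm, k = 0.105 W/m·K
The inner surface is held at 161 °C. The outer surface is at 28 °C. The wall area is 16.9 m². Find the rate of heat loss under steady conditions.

Thermal resistances in series:
R_aluminium = L/(kA) = 0.0045/(216×16.9) = 1.233×10^-6 K/W
R_ceramic-fibre blanket = L/(kA) = 0.095/(0.105×16.9) = 0.05354 K/W
R_total = 0.05354 K/W
Q = ΔT / R_total = 133 / 0.05354

Q ≈ 2480 W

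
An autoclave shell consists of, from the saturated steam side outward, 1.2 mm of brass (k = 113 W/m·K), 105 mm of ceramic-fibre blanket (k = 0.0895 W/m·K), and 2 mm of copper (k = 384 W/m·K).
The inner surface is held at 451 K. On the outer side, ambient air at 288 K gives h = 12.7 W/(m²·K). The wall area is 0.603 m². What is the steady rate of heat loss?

Q ≈ 78.5 W

Using the resistance-network approach (series):
R_brass = L/(kA) = 0.0012/(113×0.603) = 1.761×10^-5 K/W
R_ceramic-fibre blanket = L/(kA) = 0.105/(0.0895×0.603) = 1.946 K/W
R_copper = L/(kA) = 0.002/(384×0.603) = 8.637×10^-6 K/W
R_outer film = 1/(h_o·A) = 1/(12.7×0.603) = 0.1306 K/W
R_total = 2.076 K/W
Q = ΔT / R_total = 163 / 2.076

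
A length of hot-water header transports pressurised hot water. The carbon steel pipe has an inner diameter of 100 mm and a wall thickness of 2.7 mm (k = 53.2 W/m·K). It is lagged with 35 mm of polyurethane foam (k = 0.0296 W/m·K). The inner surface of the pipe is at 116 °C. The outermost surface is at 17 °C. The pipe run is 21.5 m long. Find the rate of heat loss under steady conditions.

Q ≈ 777 W

For a radial system each layer contributes R = ln(r_out/r_in)/(2πkL); films add R = 1/(hA).
R_carbon steel pipe wall = ln(52.7/50)/(2π×53.2×21.5) = 7.318×10^-6 K/W
R_polyurethane foam = ln(87.7/52.7)/(2π×0.0296×21.5) = 0.1274 K/W
R_total = 0.1274 K/W
Q = ΔT/R_total = 99/0.1274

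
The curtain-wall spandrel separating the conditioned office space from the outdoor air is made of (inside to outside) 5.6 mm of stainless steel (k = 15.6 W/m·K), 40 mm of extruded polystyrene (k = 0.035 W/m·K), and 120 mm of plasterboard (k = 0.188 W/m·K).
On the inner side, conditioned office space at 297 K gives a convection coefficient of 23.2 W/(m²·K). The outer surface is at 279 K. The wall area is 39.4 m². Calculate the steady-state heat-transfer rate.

Q ≈ 389 W

Thermal resistances in series:
R_inner film = 1/(h_i·A) = 1/(23.2×39.4) = 0.001094 K/W
R_stainless steel = L/(kA) = 0.0056/(15.6×39.4) = 9.111×10^-6 K/W
R_extruded polystyrene = L/(kA) = 0.04/(0.035×39.4) = 0.02901 K/W
R_plasterboard = L/(kA) = 0.12/(0.188×39.4) = 0.0162 K/W
R_total = 0.04631 K/W
Q = ΔT / R_total = 18 / 0.04631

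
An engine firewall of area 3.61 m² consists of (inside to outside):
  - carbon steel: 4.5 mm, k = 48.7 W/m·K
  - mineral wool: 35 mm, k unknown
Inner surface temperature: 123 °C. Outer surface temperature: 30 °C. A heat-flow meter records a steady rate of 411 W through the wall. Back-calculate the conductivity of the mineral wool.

Using the resistance-network approach (series):
R_carbon steel = L/(kA) = 0.0045/(48.7×3.61) = 2.56×10^-5 K/W
Sum of known resistances R_other = 2.56×10^-5 K/W
Total R = ΔT/Q = 93/411 = 0.2263 K/W
R_mineral wool = R_total − R_other = 0.2263 K/W
k = L/(R·A) = 0.035/(0.2263×3.61)

k ≈ 0.0429 W/(m·K)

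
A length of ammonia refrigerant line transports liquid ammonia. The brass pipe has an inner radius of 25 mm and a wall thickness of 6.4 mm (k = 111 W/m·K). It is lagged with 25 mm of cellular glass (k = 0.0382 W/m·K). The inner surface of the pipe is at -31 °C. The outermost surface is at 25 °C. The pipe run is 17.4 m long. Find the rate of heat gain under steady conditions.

Per-layer cylindrical resistances, series-summed:
R_brass pipe wall = ln(31.4/25)/(2π×111×17.4) = 1.878×10^-5 K/W
R_cellular glass = ln(56.4/31.4)/(2π×0.0382×17.4) = 0.1402 K/W
R_total = 0.1403 K/W
Q = ΔT/R_total = 56/0.1403

Q ≈ 399 W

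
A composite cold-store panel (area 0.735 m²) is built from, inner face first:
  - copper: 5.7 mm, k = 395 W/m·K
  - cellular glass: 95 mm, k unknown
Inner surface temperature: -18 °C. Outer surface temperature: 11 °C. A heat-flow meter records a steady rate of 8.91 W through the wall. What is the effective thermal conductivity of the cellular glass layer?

Thermal resistances in series:
R_copper = L/(kA) = 0.0057/(395×0.735) = 1.963×10^-5 K/W
Sum of known resistances R_other = 1.963×10^-5 K/W
Total R = ΔT/Q = 29/8.91 = 3.255 K/W
R_cellular glass = R_total − R_other = 3.255 K/W
k = L/(R·A) = 0.095/(3.255×0.735)

k ≈ 0.0397 W/(m·K)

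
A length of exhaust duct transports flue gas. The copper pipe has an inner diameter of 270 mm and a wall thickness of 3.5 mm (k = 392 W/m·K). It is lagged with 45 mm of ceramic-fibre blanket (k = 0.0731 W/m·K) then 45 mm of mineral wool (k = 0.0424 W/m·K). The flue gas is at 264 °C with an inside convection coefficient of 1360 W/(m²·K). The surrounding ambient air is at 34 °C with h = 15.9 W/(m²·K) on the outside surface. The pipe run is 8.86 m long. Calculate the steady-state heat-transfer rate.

Radial resistances (cylindrical: R_cond = ln(r_o/r_i)/(2πkL), R_conv = 1/(h·2πrL)):
R_inner film = 1/(h_i·2πr₁L) = 1/(1360×2π×0.135×8.86) = 9.784×10^-5 K/W
R_copper pipe wall = ln(138.5/135)/(2π×392×8.86) = 1.173×10^-6 K/W
R_ceramic-fibre blanket = ln(183.5/138.5)/(2π×0.0731×8.86) = 0.06914 K/W
R_mineral wool = ln(228.5/183.5)/(2π×0.0424×8.86) = 0.09292 K/W
R_outer film = 1/(h_o·2πr_oL) = 1/(15.9×2π×0.2285×8.86) = 0.004944 K/W
R_total = 0.1671 K/W
Q = ΔT/R_total = 230/0.1671

Q ≈ 1380 W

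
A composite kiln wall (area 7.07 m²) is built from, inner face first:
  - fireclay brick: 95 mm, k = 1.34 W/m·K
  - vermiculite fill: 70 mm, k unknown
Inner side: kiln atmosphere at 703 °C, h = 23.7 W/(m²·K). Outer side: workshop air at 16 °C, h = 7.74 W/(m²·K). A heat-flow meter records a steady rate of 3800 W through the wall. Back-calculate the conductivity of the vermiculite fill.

k ≈ 0.0676 W/(m·K)

Series thermal resistances:
R_inner film = 1/(h_i·A) = 1/(23.7×7.07) = 0.005968 K/W
R_fireclay brick = L/(kA) = 0.095/(1.34×7.07) = 0.01003 K/W
R_outer film = 1/(h_o·A) = 1/(7.74×7.07) = 0.01827 K/W
Sum of known resistances R_other = 0.03427 K/W
Total R = ΔT/Q = 687/3800 = 0.1808 K/W
R_vermiculite fill = R_total − R_other = 0.1465 K/W
k = L/(R·A) = 0.07/(0.1465×7.07)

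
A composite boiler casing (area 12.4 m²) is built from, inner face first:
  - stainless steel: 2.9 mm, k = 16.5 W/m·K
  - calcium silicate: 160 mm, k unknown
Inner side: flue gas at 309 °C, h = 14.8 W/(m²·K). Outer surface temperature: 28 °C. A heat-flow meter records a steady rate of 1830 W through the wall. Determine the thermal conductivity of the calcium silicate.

Model the wall as resistances in series:
R_inner film = 1/(h_i·A) = 1/(14.8×12.4) = 0.005449 K/W
R_stainless steel = L/(kA) = 0.0029/(16.5×12.4) = 1.417×10^-5 K/W
Sum of known resistances R_other = 0.005463 K/W
Total R = ΔT/Q = 281/1830 = 0.1536 K/W
R_calcium silicate = R_total − R_other = 0.1481 K/W
k = L/(R·A) = 0.16/(0.1481×12.4)

k ≈ 0.0871 W/(m·K)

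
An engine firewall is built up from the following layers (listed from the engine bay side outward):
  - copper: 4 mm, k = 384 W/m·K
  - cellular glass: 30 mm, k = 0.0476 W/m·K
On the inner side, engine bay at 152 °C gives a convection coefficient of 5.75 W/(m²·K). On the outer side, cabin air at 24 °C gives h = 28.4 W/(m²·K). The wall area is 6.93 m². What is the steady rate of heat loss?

Using the resistance-network approach (series):
R_inner film = 1/(h_i·A) = 1/(5.75×6.93) = 0.0251 K/W
R_copper = L/(kA) = 0.004/(384×6.93) = 1.503×10^-6 K/W
R_cellular glass = L/(kA) = 0.03/(0.0476×6.93) = 0.09095 K/W
R_outer film = 1/(h_o·A) = 1/(28.4×6.93) = 0.005081 K/W
R_total = 0.1211 K/W
Q = ΔT / R_total = 128 / 0.1211

Q ≈ 1060 W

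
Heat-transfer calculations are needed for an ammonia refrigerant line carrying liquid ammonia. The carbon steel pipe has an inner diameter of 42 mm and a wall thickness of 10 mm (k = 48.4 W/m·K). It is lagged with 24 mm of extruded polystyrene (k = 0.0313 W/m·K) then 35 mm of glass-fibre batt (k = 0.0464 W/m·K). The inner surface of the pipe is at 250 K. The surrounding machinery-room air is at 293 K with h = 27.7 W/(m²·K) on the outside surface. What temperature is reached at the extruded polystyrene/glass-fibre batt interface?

Cylindrical conduction, so R = ln(r₂/r₁)/(2πkL) per layer, in series:
R_carbon steel pipe wall = ln(31/21)/(2π×48.4×1) = 0.001281 K/W
R_extruded polystyrene = ln(55/31)/(2π×0.0313×1) = 2.915 K/W
R_glass-fibre batt = ln(90/55)/(2π×0.0464×1) = 1.689 K/W
R_outer film = 1/(h_o·2πr_oL) = 1/(27.7×2π×0.09×1) = 0.06384 K/W
R_total = 4.67 K/W
Q = ΔT/R_total = 43/4.67
Q = 9.21 W/m
T_interface = T_inner + Q·ΣR(inner→interface) = 250 + 9.21×2.917

T ≈ 277 K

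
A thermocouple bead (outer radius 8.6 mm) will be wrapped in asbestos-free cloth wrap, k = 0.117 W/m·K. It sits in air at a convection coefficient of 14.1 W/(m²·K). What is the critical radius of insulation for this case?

For a sphere r_cr = 2k/h = 2×0.117/14.1
r_cr = 16.6 mm; since the bare radius (8.6 mm) is below r_cr, adding a thin layer of insulation will *increase* heat loss.

r_cr ≈ 16.6 mm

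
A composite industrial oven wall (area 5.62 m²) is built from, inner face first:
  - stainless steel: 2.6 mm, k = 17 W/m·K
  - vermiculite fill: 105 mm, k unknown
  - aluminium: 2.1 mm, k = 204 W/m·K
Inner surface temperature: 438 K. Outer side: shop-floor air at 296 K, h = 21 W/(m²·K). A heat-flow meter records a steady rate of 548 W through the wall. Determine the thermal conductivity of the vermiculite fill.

k ≈ 0.0745 W/(m·K)

Model the wall as resistances in series:
R_stainless steel = L/(kA) = 0.0026/(17×5.62) = 2.721×10^-5 K/W
R_aluminium = L/(kA) = 0.0021/(204×5.62) = 1.832×10^-6 K/W
R_outer film = 1/(h_o·A) = 1/(21×5.62) = 0.008473 K/W
Sum of known resistances R_other = 0.008502 K/W
Total R = ΔT/Q = 142/548 = 0.2591 K/W
R_vermiculite fill = R_total − R_other = 0.2506 K/W
k = L/(R·A) = 0.105/(0.2506×5.62)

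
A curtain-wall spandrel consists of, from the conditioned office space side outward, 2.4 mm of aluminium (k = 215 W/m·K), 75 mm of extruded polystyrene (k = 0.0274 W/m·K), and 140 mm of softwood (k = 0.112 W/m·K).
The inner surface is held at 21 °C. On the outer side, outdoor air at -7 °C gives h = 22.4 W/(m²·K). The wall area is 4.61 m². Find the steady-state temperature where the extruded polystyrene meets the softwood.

Series thermal resistances:
R_aluminium = L/(kA) = 0.0024/(215×4.61) = 2.421×10^-6 K/W
R_extruded polystyrene = L/(kA) = 0.075/(0.0274×4.61) = 0.5938 K/W
R_softwood = L/(kA) = 0.14/(0.112×4.61) = 0.2711 K/W
R_outer film = 1/(h_o·A) = 1/(22.4×4.61) = 0.009684 K/W
R_total = 0.8746 K/W;  Q = ΔT/R_total = 28/0.8746 = 32.01 W
T_interface = T_inner − Q·ΣR(inner→interface) = 21 − 32×0.5938

T ≈ 1.99 °C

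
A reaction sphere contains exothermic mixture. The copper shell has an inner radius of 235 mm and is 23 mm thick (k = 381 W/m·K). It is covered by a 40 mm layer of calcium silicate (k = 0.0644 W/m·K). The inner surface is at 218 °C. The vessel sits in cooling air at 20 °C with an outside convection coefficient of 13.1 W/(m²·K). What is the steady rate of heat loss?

Q ≈ 278 W

For a spherical shell R = (1/r₁ − 1/r₂)/(4πk); film R = 1/(h·4πr²). In series:
R_copper shell = (1/0.235 − 1/0.258)/(4π×381) = 7.923×10^-5 K/W
R_calcium silicate = (1/0.258 − 1/0.298)/(4π×0.0644) = 0.6429 K/W
R_outer film = 1/(h·4πr_o²) = 1/(13.1×4π×0.298²) = 0.0684 K/W
R_total = 0.7114 K/W
Q = ΔT/R_total = 198/0.7114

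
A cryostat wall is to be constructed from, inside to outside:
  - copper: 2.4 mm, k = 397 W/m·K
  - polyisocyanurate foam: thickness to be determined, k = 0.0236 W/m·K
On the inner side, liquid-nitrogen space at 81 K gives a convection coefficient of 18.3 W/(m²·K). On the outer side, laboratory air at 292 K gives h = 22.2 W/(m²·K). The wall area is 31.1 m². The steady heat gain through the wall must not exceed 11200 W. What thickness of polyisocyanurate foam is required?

Thermal resistances in series:
R_inner film = 1/(h_i·A) = 1/(18.3×31.1) = 0.001757 K/W
R_copper = L/(kA) = 0.0024/(397×31.1) = 1.944×10^-7 K/W
R_outer film = 1/(h_o·A) = 1/(22.2×31.1) = 0.001448 K/W
Sum of the known resistances R_other = 0.003206 K/W
Required total resistance R_tot = ΔT/Q_allow = 211/11200 = 0.01884 K/W
R_polyisocyanurate foam = R_tot − R_other = 0.01563 K/W
L = R·k·A = 0.01563×0.0236×31.1

L ≈ 11.5 mm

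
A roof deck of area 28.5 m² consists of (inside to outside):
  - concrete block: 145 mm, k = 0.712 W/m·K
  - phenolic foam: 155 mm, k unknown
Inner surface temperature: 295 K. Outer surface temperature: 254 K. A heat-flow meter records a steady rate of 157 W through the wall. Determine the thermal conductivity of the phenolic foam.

k ≈ 0.0214 W/(m·K)

Model the wall as resistances in series:
R_concrete block = L/(kA) = 0.145/(0.712×28.5) = 0.007146 K/W
Sum of known resistances R_other = 0.007146 K/W
Total R = ΔT/Q = 41/157 = 0.2611 K/W
R_phenolic foam = R_total − R_other = 0.254 K/W
k = L/(R·A) = 0.155/(0.254×28.5)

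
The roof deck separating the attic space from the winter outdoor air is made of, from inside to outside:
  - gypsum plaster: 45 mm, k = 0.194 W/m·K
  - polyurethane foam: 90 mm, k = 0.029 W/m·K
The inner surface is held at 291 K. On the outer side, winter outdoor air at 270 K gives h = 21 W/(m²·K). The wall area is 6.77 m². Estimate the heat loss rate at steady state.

Series thermal resistances:
R_gypsum plaster = L/(kA) = 0.045/(0.194×6.77) = 0.03426 K/W
R_polyurethane foam = L/(kA) = 0.09/(0.029×6.77) = 0.4584 K/W
R_outer film = 1/(h_o·A) = 1/(21×6.77) = 0.007034 K/W
R_total = 0.4997 K/W
Q = ΔT / R_total = 21 / 0.4997

Q ≈ 42 W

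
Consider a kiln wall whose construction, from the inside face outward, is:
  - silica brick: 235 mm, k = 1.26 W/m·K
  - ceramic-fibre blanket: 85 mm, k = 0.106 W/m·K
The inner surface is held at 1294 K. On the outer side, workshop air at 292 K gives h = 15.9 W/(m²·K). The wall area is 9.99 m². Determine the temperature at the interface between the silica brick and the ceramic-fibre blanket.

T ≈ 1120 K

Series thermal resistances:
R_silica brick = L/(kA) = 0.235/(1.26×9.99) = 0.01867 K/W
R_ceramic-fibre blanket = L/(kA) = 0.085/(0.106×9.99) = 0.08027 K/W
R_outer film = 1/(h_o·A) = 1/(15.9×9.99) = 0.006296 K/W
R_total = 0.1052 K/W;  Q = ΔT/R_total = 1002/0.1052 = 9522 W
T_interface = T_inner − Q·ΣR(inner→interface) = 1294 − 9520×0.01867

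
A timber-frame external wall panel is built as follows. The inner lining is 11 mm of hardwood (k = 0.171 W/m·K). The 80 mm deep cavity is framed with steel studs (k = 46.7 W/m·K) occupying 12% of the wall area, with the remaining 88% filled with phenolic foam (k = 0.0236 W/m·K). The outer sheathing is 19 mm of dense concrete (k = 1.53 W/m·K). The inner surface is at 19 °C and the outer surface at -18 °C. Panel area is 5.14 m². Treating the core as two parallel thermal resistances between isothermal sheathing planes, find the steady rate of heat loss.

Sheathing layers in series; stud and cavity paths in parallel between them.
R_inner = 0.011/(0.171×5.14) = 0.01252 K/W
R_stud  = 0.08/(46.7×0.12×5.14) = 0.002777 K/W
R_cav   = 0.08/(0.0236×0.88×5.14) = 0.7494 K/W
1/R_core = 1/R_stud + 1/R_cav → R_core = 0.002767 K/W
R_outer = 0.019/(1.53×5.14) = 0.002416 K/W
R_total = 0.0177 K/W
Q = ΔT/R_total = 37/0.0177

Q ≈ 2090 W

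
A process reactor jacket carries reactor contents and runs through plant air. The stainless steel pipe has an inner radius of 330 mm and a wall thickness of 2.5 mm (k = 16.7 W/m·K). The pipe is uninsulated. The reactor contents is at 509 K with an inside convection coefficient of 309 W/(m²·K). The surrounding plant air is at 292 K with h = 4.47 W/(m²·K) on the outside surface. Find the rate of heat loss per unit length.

q′ ≈ 2000 W/m

For a radial system each layer contributes R = ln(r_out/r_in)/(2πkL); films add R = 1/(hA).
R_inner film = 1/(h_i·2πr₁L) = 1/(309×2π×0.33×1) = 0.001561 K/W
R_stainless steel pipe wall = ln(332.5/330)/(2π×16.7×1) = 7.193×10^-5 K/W
R_outer film = 1/(h_o·2πr_oL) = 1/(4.47×2π×0.3325×1) = 0.1071 K/W
R_total = 0.1087 K/W
Q = ΔT/R_total = 217/0.1087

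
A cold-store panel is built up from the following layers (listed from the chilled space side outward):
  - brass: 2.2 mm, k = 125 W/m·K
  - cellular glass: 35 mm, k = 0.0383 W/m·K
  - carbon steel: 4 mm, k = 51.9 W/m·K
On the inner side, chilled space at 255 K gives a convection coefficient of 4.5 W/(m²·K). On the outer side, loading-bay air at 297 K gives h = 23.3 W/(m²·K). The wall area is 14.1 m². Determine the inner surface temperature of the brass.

T ≈ 263 K

Thermal resistances in series:
R_inner film = 1/(h_i·A) = 1/(4.5×14.1) = 0.01576 K/W
R_brass = L/(kA) = 0.0022/(125×14.1) = 1.248×10^-6 K/W
R_cellular glass = L/(kA) = 0.035/(0.0383×14.1) = 0.06481 K/W
R_carbon steel = L/(kA) = 0.004/(51.9×14.1) = 5.466×10^-6 K/W
R_outer film = 1/(h_o·A) = 1/(23.3×14.1) = 0.003044 K/W
R_total = 0.08362 K/W;  Q = ΔT/R_total = 42/0.08362 = 502.3 W
T_interface = T_inner + Q·ΣR(inner→interface) = 255 + 502×0.01576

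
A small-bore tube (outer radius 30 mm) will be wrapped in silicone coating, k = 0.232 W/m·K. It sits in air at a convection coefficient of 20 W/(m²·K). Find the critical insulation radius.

r_cr ≈ 11.6 mm

For a cylinder r_cr = k/h = 0.232/20
r_cr = 11.6 mm; since the bare radius (30 mm) is above r_cr, any added insulation will reduce heat loss.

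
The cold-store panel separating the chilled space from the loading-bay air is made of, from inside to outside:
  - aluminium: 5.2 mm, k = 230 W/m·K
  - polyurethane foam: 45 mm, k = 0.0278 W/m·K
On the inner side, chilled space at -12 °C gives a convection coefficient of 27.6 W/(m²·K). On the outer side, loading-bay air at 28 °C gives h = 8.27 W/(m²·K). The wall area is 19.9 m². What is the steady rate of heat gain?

Series thermal resistances:
R_inner film = 1/(h_i·A) = 1/(27.6×19.9) = 0.001821 K/W
R_aluminium = L/(kA) = 0.0052/(230×19.9) = 1.136×10^-6 K/W
R_polyurethane foam = L/(kA) = 0.045/(0.0278×19.9) = 0.08134 K/W
R_outer film = 1/(h_o·A) = 1/(8.27×19.9) = 0.006076 K/W
R_total = 0.08924 K/W
Q = ΔT / R_total = 40 / 0.08924

Q ≈ 448 W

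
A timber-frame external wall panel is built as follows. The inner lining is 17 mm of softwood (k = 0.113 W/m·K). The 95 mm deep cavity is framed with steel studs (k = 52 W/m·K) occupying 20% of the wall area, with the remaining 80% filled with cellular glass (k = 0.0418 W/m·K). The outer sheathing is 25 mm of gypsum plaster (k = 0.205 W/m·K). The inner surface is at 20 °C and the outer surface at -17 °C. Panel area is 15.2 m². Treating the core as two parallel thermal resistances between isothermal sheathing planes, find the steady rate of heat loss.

Q ≈ 2000 W

Sheathing layers in series; stud and cavity paths in parallel between them.
R_inner = 0.017/(0.113×15.2) = 0.009898 K/W
R_stud  = 0.095/(52×0.2×15.2) = 6.01×10^-4 K/W
R_cav   = 0.095/(0.0418×0.8×15.2) = 0.1869 K/W
1/R_core = 1/R_stud + 1/R_cav → R_core = 5.99×10^-4 K/W
R_outer = 0.025/(0.205×15.2) = 0.008023 K/W
R_total = 0.01852 K/W
Q = ΔT/R_total = 37/0.01852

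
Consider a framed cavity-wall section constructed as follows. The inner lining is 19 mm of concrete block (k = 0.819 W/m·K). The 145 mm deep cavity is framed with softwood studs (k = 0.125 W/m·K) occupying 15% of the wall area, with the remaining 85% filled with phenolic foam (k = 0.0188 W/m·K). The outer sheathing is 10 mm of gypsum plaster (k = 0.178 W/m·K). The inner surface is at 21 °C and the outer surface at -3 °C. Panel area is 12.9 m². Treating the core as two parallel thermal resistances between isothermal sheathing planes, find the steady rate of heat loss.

Sheathing layers in series; stud and cavity paths in parallel between them.
R_inner = 0.019/(0.819×12.9) = 0.001798 K/W
R_stud  = 0.145/(0.125×0.15×12.9) = 0.5995 K/W
R_cav   = 0.145/(0.0188×0.85×12.9) = 0.7034 K/W
1/R_core = 1/R_stud + 1/R_cav → R_core = 0.3236 K/W
R_outer = 0.01/(0.178×12.9) = 0.004355 K/W
R_total = 0.3298 K/W
Q = ΔT/R_total = 24/0.3298

Q ≈ 72.8 W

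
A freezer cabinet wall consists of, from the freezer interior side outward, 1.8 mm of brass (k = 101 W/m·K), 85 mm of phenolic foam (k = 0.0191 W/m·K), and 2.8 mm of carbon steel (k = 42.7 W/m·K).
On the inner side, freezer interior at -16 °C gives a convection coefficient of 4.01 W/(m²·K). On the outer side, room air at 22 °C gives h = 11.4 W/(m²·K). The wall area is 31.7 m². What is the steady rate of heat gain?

Thermal resistances in series:
R_inner film = 1/(h_i·A) = 1/(4.01×31.7) = 0.007867 K/W
R_brass = L/(kA) = 0.0018/(101×31.7) = 5.622×10^-7 K/W
R_phenolic foam = L/(kA) = 0.085/(0.0191×31.7) = 0.1404 K/W
R_carbon steel = L/(kA) = 0.0028/(42.7×31.7) = 2.069×10^-6 K/W
R_outer film = 1/(h_o·A) = 1/(11.4×31.7) = 0.002767 K/W
R_total = 0.151 K/W
Q = ΔT / R_total = 38 / 0.151

Q ≈ 252 W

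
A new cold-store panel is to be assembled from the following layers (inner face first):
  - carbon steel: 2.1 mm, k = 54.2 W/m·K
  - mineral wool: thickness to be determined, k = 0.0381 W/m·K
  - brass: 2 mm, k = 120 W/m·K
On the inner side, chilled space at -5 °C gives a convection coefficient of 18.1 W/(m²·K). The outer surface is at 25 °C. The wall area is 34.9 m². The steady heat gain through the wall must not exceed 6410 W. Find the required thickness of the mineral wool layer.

L ≈ 4.12 mm

Using the resistance-network approach (series):
R_inner film = 1/(h_i·A) = 1/(18.1×34.9) = 0.001583 K/W
R_carbon steel = L/(kA) = 0.0021/(54.2×34.9) = 1.11×10^-6 K/W
R_brass = L/(kA) = 0.002/(120×34.9) = 4.776×10^-7 K/W
Sum of the known resistances R_other = 0.001585 K/W
Required total resistance R_tot = ΔT/Q_allow = 30/6410 = 0.00468 K/W
R_mineral wool = R_tot − R_other = 0.003096 K/W
L = R·k·A = 0.003096×0.0381×34.9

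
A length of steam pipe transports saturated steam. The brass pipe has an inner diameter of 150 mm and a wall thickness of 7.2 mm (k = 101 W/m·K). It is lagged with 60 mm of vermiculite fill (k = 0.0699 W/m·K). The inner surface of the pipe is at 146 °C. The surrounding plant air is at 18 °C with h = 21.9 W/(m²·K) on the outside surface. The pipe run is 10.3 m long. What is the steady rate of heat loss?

Q ≈ 1010 W

For a radial system each layer contributes R = ln(r_out/r_in)/(2πkL); films add R = 1/(hA).
R_brass pipe wall = ln(82.2/75)/(2π×101×10.3) = 1.402×10^-5 K/W
R_vermiculite fill = ln(142.2/82.2)/(2π×0.0699×10.3) = 0.1212 K/W
R_outer film = 1/(h_o·2πr_oL) = 1/(21.9×2π×0.1422×10.3) = 0.004962 K/W
R_total = 0.1261 K/W
Q = ΔT/R_total = 128/0.1261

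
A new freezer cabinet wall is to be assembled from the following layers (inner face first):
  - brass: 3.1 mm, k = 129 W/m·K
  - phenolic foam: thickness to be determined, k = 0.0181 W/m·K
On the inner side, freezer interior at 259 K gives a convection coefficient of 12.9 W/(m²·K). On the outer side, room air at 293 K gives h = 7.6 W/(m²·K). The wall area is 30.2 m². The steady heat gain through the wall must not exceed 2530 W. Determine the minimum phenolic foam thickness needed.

L ≈ 3.56 mm

Series thermal resistances:
R_inner film = 1/(h_i·A) = 1/(12.9×30.2) = 0.002567 K/W
R_brass = L/(kA) = 0.0031/(129×30.2) = 7.957×10^-7 K/W
R_outer film = 1/(h_o·A) = 1/(7.6×30.2) = 0.004357 K/W
Sum of the known resistances R_other = 0.006925 K/W
Required total resistance R_tot = ΔT/Q_allow = 34/2530 = 0.01344 K/W
R_phenolic foam = R_tot − R_other = 0.006514 K/W
L = R·k·A = 0.006514×0.0181×30.2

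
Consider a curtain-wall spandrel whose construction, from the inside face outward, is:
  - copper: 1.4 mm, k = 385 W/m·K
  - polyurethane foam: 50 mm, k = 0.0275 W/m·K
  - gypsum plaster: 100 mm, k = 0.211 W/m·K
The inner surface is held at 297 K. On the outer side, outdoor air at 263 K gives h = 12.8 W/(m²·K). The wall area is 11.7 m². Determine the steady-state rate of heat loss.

Using the resistance-network approach (series):
R_copper = L/(kA) = 0.0014/(385×11.7) = 3.108×10^-7 K/W
R_polyurethane foam = L/(kA) = 0.05/(0.0275×11.7) = 0.1554 K/W
R_gypsum plaster = L/(kA) = 0.1/(0.211×11.7) = 0.04051 K/W
R_outer film = 1/(h_o·A) = 1/(12.8×11.7) = 0.006677 K/W
R_total = 0.2026 K/W
Q = ΔT / R_total = 34 / 0.2026

Q ≈ 168 W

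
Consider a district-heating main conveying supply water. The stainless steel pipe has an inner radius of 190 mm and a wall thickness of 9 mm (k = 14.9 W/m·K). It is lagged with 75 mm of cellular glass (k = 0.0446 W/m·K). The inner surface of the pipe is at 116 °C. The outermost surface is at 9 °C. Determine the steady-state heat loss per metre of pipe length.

Cylindrical conduction, so R = ln(r₂/r₁)/(2πkL) per layer, in series:
R_stainless steel pipe wall = ln(199/190)/(2π×14.9×1) = 4.943×10^-4 K/W
R_cellular glass = ln(274/199)/(2π×0.0446×1) = 1.141 K/W
R_total = 1.142 K/W
Q = ΔT/R_total = 107/1.142

q′ ≈ 93.7 W/m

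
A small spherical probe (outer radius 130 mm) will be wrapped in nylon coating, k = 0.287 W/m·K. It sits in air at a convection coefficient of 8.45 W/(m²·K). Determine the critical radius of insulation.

For a sphere r_cr = 2k/h = 2×0.287/8.45
r_cr = 67.9 mm; since the bare radius (130 mm) is above r_cr, any added insulation will reduce heat loss.

r_cr ≈ 67.9 mm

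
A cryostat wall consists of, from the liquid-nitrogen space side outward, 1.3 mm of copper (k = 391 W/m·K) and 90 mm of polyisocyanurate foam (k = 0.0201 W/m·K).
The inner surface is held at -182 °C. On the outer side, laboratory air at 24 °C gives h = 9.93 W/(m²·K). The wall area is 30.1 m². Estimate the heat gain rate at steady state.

Thermal resistances in series:
R_copper = L/(kA) = 0.0013/(391×30.1) = 1.105×10^-7 K/W
R_polyisocyanurate foam = L/(kA) = 0.09/(0.0201×30.1) = 0.1488 K/W
R_outer film = 1/(h_o·A) = 1/(9.93×30.1) = 0.003346 K/W
R_total = 0.1521 K/W
Q = ΔT / R_total = 206 / 0.1521

Q ≈ 1350 W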